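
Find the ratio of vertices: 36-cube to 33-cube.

The 36-cube has 2^36 = 68719476736 vertices. The 33-cube has 2^33 = 8589934592 vertices. Ratio: 68719476736/8589934592 = 8.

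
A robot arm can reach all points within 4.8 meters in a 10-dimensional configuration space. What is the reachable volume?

The n-ball volume is π^(n/2)·r^n/Γ(n/2+1). With n=10, r=4.8: V ≈ 1.6557e+07.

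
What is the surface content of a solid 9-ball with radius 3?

S_9(3) = 2·π^(9/2)·(3)^8 / Γ(9/2) = 69984·π^4/35 ≈ 194774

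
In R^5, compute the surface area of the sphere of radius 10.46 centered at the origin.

|∂B_5(10.46)| ≈ 315061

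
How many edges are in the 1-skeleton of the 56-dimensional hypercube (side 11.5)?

Each of the 2^56 = 72057594037927936 vertices has degree 56; total edges = 56·2^56/2 = 2017612633061982208.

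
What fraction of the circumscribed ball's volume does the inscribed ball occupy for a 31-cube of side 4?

V_in/V_out = n^(-n/2) = 31^(-31/2) ≈ 7.65409e-24.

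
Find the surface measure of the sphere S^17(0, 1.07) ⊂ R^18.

S_18(1.07) = 2·π^(18/2)·(1.07)^17 / Γ(18/2) ≈ 4.67071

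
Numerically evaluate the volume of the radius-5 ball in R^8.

Volume = π^{8/2}·(5)^8/Γ(5) = 390625·π^4/24 ≈ 1.58543e+06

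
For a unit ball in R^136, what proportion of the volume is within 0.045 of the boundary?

Shell fraction = 1 - (1-0.045)^136 ≈ 0.998093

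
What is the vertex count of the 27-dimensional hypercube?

Number of vertices = 2^27 = 134217728.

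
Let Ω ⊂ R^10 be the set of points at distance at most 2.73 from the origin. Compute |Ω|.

Volume = π^{10/2}·(2.73)^10/Γ(6) ≈ 58640.1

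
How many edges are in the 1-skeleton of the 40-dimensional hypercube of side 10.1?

The 40-cube has n·2^(n-1) = 40·2^39 = 40·549755813888 = 21990232555520 edges.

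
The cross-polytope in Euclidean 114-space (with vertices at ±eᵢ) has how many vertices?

An n-cross-polytope has 2n vertices; here n = 114, giving 228.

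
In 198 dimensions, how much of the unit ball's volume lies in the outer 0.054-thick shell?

Shell fraction = 1 - (1-0.054)^198 ≈ 0.999983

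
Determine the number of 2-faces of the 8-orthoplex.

Each 2-face is the convex hull of 3 vertices, one chosen as ±e_i from each of 3 distinct axes: 2^3·C(8,3) = 448.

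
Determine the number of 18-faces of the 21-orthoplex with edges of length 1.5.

Each 18-face is the convex hull of 19 vertices, one chosen as ±e_i from each of 19 distinct axes: 2^19·C(21,19) = 110100480.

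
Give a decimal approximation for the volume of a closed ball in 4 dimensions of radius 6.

V = 648·π^2 ≈ 6395.5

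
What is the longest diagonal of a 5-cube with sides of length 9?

Diagonal = √5 · 9 ≈ 20.1246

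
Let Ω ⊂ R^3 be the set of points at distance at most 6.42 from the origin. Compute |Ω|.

V_3(6.42) = π^(3/2) · (6.42)^3 / Γ(3/2 + 1) ≈ 1108.39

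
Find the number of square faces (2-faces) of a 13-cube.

Number of 2-faces = C(13,2) · 2^(13-2) = 78 · 2048 = 159744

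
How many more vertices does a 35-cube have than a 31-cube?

The 35-cube has 2^35 = 34359738368 vertices. The 31-cube has 2^31 = 2147483648 vertices. Difference: 34359738368 - 2147483648 = 32212254720.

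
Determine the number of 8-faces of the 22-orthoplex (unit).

f_8(22-orthoplex) = 2^9 · (22 choose 9) = 254679040.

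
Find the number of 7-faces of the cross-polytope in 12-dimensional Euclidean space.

An n-cross-polytope has 2^(k+1)·C(n,k+1) k-faces. Here 2^8·C(12,8) = 256·495 = 126720.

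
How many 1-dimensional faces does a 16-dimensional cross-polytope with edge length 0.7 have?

f_1(16-orthoplex) = 2^2 · (16 choose 2) = 480.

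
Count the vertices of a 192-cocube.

An n-cross-polytope has 2n vertices; here n = 192, giving 384.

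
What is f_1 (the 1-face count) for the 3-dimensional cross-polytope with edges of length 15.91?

f_1(3-orthoplex) = 2^2 · (3 choose 2) = 12.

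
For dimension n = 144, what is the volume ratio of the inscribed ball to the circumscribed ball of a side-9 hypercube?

V_in / V_out = (r_in/r_out)^144 = (1/√144)^144 = 144^(-144/2) ≈ 3.96187e-156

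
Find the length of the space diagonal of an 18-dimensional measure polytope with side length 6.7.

d = √(6.7² + 6.7² + ... + 6.7²) [18 terms] = √(18·6.7²) = 6.7√18 ≈ 28.4257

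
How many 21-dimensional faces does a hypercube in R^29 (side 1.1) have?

An n-cube has C(n,k)·2^(n-k) k-faces. Here C(29,21)·2^8 = 4292145·256 = 1098789120.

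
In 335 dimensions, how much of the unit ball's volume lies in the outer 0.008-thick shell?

1 - (1-0.008)^335 ≈ 0.932172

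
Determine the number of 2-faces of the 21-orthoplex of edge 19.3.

Each 2-face is the convex hull of 3 vertices, one chosen as ±e_i from each of 3 distinct axes: 2^3·C(21,3) = 10640.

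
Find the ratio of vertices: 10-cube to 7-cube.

The 10-cube has 2^10 = 1024 vertices. The 7-cube has 2^7 = 128 vertices. Ratio: 1024/128 = 8.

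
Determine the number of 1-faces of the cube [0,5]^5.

An n-cube has C(n,k)·2^(n-k) k-faces. Here C(5,1)·2^4 = 5·16 = 80.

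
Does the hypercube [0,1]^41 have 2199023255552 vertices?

True. The 41-cube has 2^41 = 2199023255552 vertices.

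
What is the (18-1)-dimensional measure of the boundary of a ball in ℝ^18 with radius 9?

S = n·V_n(r)/r = 18·V_18(9)/9 (volume-to-surface relation), giving 1853020188851841·π^9/2240 ≈ 2.46593e+16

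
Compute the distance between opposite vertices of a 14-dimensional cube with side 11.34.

d = √(11.34² + 11.34² + ... + 11.34²) [14 terms] = √(14·11.34²) = 11.34√14 ≈ 42.4304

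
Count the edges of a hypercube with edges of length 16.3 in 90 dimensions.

An n-cube has n·2^(n-1) edges. With n = 90: 90·618970019642690137449562112 = 55707301767842112370460590080.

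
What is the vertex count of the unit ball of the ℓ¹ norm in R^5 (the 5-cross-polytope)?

An n-cross-polytope has 2n vertices; here n = 5, giving 10.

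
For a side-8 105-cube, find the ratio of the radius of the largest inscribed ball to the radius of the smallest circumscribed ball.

For an n-cube of any side s, the inradius is s/2 and the circumradius is s√n/2, so the ratio is 1/√105 ≈ 0.09759.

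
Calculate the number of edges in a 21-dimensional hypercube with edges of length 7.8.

Number of 1-faces = C(21,1)·2^(21-1) = 21·1048576 = 22020096.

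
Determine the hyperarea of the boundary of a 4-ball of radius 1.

The surface area of an n-ball is 2π^(n/2) r^(n-1) / Γ(n/2). For n=4, r=1: 2·π^2 ≈ 19.7392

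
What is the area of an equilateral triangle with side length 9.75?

Area = (√3/4) · 9.75² = 41.1633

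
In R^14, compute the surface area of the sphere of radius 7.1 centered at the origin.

The surface area of an n-ball is 2π^(n/2) r^(n-1) / Γ(n/2). For n=14, r=7.1: 9.77474e+11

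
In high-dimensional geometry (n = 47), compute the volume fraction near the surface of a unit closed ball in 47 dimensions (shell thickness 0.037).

1 - (1-0.037)^47 ≈ 0.830005 ≈ 83.00%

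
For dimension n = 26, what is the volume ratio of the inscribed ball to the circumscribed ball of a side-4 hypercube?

The radii are 4/2 and 4√26/2, so the volume ratio is (1/√26)^26 = 26^{-26/2} ≈ 4.03038e-19.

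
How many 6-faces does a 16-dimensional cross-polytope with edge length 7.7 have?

f_6(16-orthoplex) = 2^7 · (16 choose 7) = 1464320.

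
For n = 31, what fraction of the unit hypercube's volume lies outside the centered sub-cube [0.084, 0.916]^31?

Shell fraction = 1 - (1-0.168)^31 ≈ 0.996659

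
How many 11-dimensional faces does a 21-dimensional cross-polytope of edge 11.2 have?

f_11(21-orthoplex) = 2^12 · (21 choose 12) = 1203937280.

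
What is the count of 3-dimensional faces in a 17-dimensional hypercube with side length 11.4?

Number of 3-faces = C(17,3) · 2^(17-3) = 680 · 16384 = 11141120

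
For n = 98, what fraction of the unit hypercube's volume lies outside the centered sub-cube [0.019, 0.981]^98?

Shell fraction = 1 - (1-0.038)^98 ≈ 0.977553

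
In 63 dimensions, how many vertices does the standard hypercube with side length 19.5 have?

An n-cube has 2^n vertices; for n = 63 that is 2^63 = 9223372036854775808.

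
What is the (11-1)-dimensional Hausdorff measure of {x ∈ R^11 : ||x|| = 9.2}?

The surface area of an n-ball is 2π^(n/2) r^(n-1) / Γ(n/2). For n=11, r=9.2: 9.00276e+10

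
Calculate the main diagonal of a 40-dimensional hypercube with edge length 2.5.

Diagonal = √40 · 2.5 ≈ 15.8114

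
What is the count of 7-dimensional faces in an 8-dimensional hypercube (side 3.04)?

Number of 7-faces = C(8,7) · 2^(8-7) = 8 · 2 = 16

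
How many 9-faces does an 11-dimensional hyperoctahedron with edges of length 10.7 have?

Number of 9-faces = 2^(9+1) · C(11,9+1) = 1024 · 11 = 11264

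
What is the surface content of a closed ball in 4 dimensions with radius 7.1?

S_4(7.1) = 2·π^(4/2)·(7.1)^3 / Γ(4/2) ≈ 7064.88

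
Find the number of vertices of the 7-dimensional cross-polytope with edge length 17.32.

The 7-dimensional cross-polytope has 2n = 2·7 = 14 vertices.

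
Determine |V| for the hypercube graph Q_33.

Each vertex is a binary string of length 33, so there are 2^33 = 8589934592.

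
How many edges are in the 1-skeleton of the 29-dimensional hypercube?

Number of 1-faces = C(29,1)·2^(29-1) = 29·268435456 = 7784628224.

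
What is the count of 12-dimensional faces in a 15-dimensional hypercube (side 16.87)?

Choose 12 of 15 axes to span the face (C(15,12) = 455 ways), then fix each of the remaining 3 coordinates at one of its two extreme values (2^3 = 8 ways): 455·8 = 3640.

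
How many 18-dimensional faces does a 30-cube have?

An n-cube has C(n,k)·2^(n-k) k-faces. Here C(30,18)·2^12 = 86493225·4096 = 354276249600.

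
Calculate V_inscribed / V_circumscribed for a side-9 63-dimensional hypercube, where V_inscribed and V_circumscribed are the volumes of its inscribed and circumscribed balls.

V_in/V_out = n^(-n/2) = 63^(-63/2) ≈ 2.09302e-57.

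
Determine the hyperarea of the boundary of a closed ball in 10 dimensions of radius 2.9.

|∂B_10(2.9)| ≈ 369956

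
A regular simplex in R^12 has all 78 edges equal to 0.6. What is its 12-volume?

V = (0.6^12 / 12!) · √((12+1) / 2^12) ≈ 2.56018e-13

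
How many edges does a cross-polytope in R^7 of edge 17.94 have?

Each 1-face is the convex hull of 2 vertices, one chosen as ±e_i from each of 2 distinct axes: 2^2·C(7,2) = 84.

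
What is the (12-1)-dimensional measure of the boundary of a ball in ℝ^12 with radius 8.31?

|∂B_12(8.31)| ≈ 2.09103e+11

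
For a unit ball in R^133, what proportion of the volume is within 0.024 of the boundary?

Shell fraction = 1 - (1-0.024)^133 ≈ 0.960479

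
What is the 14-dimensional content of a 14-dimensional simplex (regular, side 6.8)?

Volume = 6.8^14 · √(15/2^14) / 14! ≈ 0.156874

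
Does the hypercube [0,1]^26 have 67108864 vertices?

True. The 26-cube has 2^26 = 67108864 vertices.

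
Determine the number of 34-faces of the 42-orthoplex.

f_34(42-orthoplex) = 2^35 · (42 choose 35) = 926968291686088704.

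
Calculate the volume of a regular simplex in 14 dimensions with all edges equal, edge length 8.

For a regular n-simplex with edge a, V = (a^n / n!)·√((n+1)/2^n). With a=8, n=14: V ≈ 1.52647.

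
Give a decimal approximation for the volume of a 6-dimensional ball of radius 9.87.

Volume = π^{6/2}·(9.87)^6/Γ(4) ≈ 4.77751e+06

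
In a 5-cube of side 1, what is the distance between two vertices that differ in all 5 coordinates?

The space diagonal of an n-cube of side s is s√n. Here 1·√5 ≈ 2.23607.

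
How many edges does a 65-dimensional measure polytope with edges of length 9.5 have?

Each of the 2^65 = 36893488147419103232 vertices has degree 65; total edges = 65·2^65/2 = 1199038364791120855040.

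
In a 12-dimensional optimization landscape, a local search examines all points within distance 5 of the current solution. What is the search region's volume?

Volume = π^{12/2}·(5)^12/Γ(7) = 48828125·π^6/144 ≈ 3.25992e+08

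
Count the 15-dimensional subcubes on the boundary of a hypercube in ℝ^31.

An n-cube has C(n,k)·2^(n-k) k-faces. Here C(31,15)·2^16 = 300540195·65536 = 19696202219520.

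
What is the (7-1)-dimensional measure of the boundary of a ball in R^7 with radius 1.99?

|∂B_7(1.99)| ≈ 2053.98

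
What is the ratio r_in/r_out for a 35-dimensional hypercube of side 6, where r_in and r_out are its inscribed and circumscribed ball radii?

Ratio = (s/2)/(s√35/2) = 35^(-1/2) ≈ 0.169031.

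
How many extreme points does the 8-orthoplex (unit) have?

The 8-dimensional cross-polytope has 2n = 2·8 = 16 vertices.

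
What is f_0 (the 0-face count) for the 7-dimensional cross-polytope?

An n-cross-polytope has 2^(k+1)·C(n,k+1) k-faces. Here 2^1·C(7,1) = 2·7 = 14.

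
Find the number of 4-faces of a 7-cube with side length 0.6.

Choose 4 of 7 axes to span the face (C(7,4) = 35 ways), then fix each of the remaining 3 coordinates at one of its two extreme values (2^3 = 8 ways): 35·8 = 280.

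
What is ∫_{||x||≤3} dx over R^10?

The n-ball volume is π^(n/2)·r^n/Γ(n/2+1). With n=10, r=3: V = 19683·π^5/40 ≈ 150585.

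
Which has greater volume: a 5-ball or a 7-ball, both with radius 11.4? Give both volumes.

V_5(11.4) ≈ 1.0135e+06. V_7(11.4) ≈ 1.18226e+08. The 7-ball is larger.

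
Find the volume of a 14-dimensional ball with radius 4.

V_14(4) = π^(14/2) · (4)^14 / Γ(14/2 + 1) = 16777216·π^7/315 ≈ 1.60864e+08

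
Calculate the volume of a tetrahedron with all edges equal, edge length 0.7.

Volume = (√2/12) · 0.7³ = 0.0404229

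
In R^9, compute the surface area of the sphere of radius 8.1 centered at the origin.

S = n·V_n(r)/r = 9·V_9(8.1)/8.1 (volume-to-surface relation), giving 5.50098e+08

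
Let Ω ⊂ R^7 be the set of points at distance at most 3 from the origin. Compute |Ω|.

V = 11664·π^3/35 ≈ 10333.1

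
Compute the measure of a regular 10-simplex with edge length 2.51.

V_10 = √(11) · 2.51^10 / (10! · 2^(10/2)) ≈ 0.000283479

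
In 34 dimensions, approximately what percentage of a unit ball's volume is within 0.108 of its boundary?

1 - (1-0.108)^34 ≈ 0.979469 ≈ 97.95%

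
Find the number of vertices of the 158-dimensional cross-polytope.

Number of vertices = 2n = 316.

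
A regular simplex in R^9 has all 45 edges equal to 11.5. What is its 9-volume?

Volume = 11.5^9 · √(10/2^9) / 9! ≈ 1354.82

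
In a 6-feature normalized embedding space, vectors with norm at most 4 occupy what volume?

V_6(4) = π^(6/2) · (4)^6 / Γ(6/2 + 1) = 2048·π^3/3 ≈ 21167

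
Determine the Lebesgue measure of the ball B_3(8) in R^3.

Volume = π^{3/2}·(8)^3/Γ(5/2) = 2048·π/3 ≈ 2144.66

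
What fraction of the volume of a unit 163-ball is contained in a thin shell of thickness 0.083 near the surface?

V(inner)/V(outer) = ((1-0.083)/1)^163 ≈ 7.349e-07, so the shell fraction is 0.9999992651.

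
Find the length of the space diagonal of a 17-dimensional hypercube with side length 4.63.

d = √(4.63² + 4.63² + ... + 4.63²) [17 terms] = √(17·4.63²) = 4.63√17 ≈ 19.09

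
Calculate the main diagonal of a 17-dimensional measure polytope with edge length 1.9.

d = √(1.9² + 1.9² + ... + 1.9²) [17 terms] = √(17·1.9²) = 1.9√17 ≈ 7.8339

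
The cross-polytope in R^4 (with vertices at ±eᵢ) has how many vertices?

The 4-dimensional cross-polytope has 2n = 2·4 = 8 vertices.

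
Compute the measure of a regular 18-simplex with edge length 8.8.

V_18 = √(19) · 8.8^18 / (18! · 2^(18/2)) ≈ 0.133185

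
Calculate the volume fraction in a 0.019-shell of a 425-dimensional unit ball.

1 - (1-0.019)^425 ≈ 0.999712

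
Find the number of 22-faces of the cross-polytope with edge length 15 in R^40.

Each 22-face is the convex hull of 23 vertices, one chosen as ±e_i from each of 23 distinct axes: 2^23·C(40,23) = 744341142660710400.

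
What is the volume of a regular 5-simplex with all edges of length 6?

For a regular n-simplex with edge a, V = (a^n / n!)·√((n+1)/2^n). With a=6, n=5: V ≈ 28.0592.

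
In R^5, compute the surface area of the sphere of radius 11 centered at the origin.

|∂B_5(11)| = 117128·π^2/3 ≈ 385336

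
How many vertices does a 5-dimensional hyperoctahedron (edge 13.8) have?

Number of 0-faces = 2^(0+1) · C(5,0+1) = 2 · 5 = 10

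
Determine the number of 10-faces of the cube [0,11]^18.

An n-cube has C(n,k)·2^(n-k) k-faces. Here C(18,10)·2^8 = 43758·256 = 11202048.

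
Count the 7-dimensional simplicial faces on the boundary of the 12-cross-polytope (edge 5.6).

f_7(12-orthoplex) = 2^8 · (12 choose 8) = 126720.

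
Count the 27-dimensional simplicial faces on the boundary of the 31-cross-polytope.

Number of 27-faces = 2^(27+1) · C(31,27+1) = 268435456 · 4495 = 1206617374720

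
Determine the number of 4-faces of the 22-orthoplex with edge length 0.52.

Each 4-face is the convex hull of 5 vertices, one chosen as ±e_i from each of 5 distinct axes: 2^5·C(22,5) = 842688.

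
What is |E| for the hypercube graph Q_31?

An n-cube has n·2^(n-1) edges. With n = 31: 31·1073741824 = 33285996544.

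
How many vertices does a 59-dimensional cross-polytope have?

The 59-dimensional cross-polytope has 2n = 2·59 = 118 vertices.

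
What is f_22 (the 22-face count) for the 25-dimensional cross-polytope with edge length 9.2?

Each 22-face is the convex hull of 23 vertices, one chosen as ±e_i from each of 23 distinct axes: 2^23·C(25,23) = 2516582400.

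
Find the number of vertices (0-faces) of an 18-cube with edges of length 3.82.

An n-cube has C(n,k)·2^(n-k) k-faces. Here C(18,0)·2^18 = 1·262144 = 262144.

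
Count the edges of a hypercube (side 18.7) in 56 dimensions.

Each of the 2^56 = 72057594037927936 vertices has degree 56; total edges = 56·2^56/2 = 2017612633061982208.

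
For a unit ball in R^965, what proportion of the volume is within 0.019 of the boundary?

1 - (1-0.019)^965 ≈ 0.9999999909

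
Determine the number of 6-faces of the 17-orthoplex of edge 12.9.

Each 6-face is the convex hull of 7 vertices, one chosen as ±e_i from each of 7 distinct axes: 2^7·C(17,7) = 2489344.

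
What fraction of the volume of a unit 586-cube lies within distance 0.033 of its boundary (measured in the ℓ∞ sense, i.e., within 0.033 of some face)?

Shell fraction = 1 - (1-0.066)^586 ≈ 1 - 4.2e-18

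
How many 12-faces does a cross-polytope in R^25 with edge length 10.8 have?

Each 12-face is the convex hull of 13 vertices, one chosen as ±e_i from each of 13 distinct axes: 2^13·C(25,13) = 42600857600.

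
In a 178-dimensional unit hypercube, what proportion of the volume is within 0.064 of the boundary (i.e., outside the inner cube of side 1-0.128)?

The inner cube has side 1-2·0.064 = 0.872 and volume (0.872)^178 ≈ 2.582e-11, so the shell holds 1 - 2.582e-11 of the volume.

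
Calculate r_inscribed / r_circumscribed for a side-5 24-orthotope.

r_in / r_out = (5/2) / (5√24/2) = 1/√24 ≈ 0.204124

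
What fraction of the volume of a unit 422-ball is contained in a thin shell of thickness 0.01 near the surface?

1 - (1-0.01)^422 ≈ 0.98561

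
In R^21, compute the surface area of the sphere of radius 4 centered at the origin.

S = n·V_n(r)/r = 21·V_21(4)/4 (volume-to-surface relation), giving 2251799813685248·π^10/654729075 ≈ 3.22082e+11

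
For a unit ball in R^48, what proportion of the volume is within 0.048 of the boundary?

Shell fraction = 1 - (1-0.048)^48 ≈ 0.905687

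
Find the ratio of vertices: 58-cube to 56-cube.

The 58-cube has 2^58 = 288230376151711744 vertices. The 56-cube has 2^56 = 72057594037927936 vertices. Ratio: 288230376151711744/72057594037927936 = 4.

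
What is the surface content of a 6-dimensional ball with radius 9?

The surface area of an n-ball is 2π^(n/2) r^(n-1) / Γ(n/2). For n=6, r=9: 59049·π^3 ≈ 1.83089e+06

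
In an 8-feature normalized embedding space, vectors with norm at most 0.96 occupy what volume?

Volume = π^{8/2}·(0.96)^8/Γ(5) ≈ 2.92791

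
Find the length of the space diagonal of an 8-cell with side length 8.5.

The space diagonal of an n-cube of side s is s√n. Here 8.5·√4 = 17.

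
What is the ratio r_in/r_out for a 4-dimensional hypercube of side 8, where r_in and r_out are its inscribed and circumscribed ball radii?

For an n-cube of any side s, the inradius is s/2 and the circumradius is s√n/2, so the ratio is 1/√4 ≈ 0.5.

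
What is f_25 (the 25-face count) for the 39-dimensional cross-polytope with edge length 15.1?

Number of 25-faces = 2^(25+1) · C(39,25+1) = 67108864 · 8122425444 = 545086744471535616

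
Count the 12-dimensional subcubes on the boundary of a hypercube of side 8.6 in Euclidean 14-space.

Number of 12-faces = C(14,12) · 2^(14-12) = 91 · 4 = 364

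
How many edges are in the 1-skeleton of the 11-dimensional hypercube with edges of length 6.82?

The 11-cube has n·2^(n-1) = 11·2^10 = 11·1024 = 11264 edges.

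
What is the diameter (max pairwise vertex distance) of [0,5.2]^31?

Diagonal = √31 · 5.2 ≈ 28.9524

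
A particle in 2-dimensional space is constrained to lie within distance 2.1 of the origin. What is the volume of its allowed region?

V_2(2.1) = π^(2/2) · (2.1)^2 / Γ(2/2 + 1) ≈ 13.8544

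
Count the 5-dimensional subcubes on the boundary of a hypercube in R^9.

Number of 5-faces = C(9,5) · 2^(9-5) = 126 · 16 = 2016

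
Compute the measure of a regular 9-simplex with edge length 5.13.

V = (5.13^9 / 9!) · √((9+1) / 2^9) ≈ 0.947672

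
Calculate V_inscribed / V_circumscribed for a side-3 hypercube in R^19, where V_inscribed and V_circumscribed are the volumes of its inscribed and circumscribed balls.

V_in/V_out = n^(-n/2) = 19^(-19/2) ≈ 7.10953e-13.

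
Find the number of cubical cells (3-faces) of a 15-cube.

f_3(15-cube) = (15 choose 3) · 2^12 = 1863680.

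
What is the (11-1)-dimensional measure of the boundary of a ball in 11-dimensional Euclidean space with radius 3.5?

The surface area of an n-ball is 2π^(n/2) r^(n-1) / Γ(n/2). For n=11, r=3.5: 40353607·π^5/2160 ≈ 5.71713e+06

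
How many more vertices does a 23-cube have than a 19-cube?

The 23-cube has 2^23 = 8388608 vertices. The 19-cube has 2^19 = 524288 vertices. Difference: 8388608 - 524288 = 7864320.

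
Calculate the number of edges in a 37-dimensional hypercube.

Number of 1-faces = C(37,1)·2^(37-1) = 37·68719476736 = 2542620639232.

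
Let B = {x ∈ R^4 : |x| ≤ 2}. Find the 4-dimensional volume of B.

Volume = π^{4/2}·(2)^4/Γ(3) = 8·π^2 ≈ 78.9568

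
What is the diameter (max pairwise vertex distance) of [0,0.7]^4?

d = √(0.7² + 0.7² + ... + 0.7²) [4 terms] = √(4·0.7²) = 0.7√4 = 1.4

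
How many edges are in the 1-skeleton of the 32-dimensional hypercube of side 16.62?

Number of 1-faces = C(32,1)·2^(32-1) = 32·2147483648 = 68719476736.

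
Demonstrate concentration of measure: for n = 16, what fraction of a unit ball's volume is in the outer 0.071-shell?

1 - (1-0.071)^16 ≈ 0.692212 ≈ 69.22%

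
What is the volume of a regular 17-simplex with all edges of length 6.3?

V_17 = √(18) · 6.3^17 / (17! · 2^(17/2)) ≈ 0.00127821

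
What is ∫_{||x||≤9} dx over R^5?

V = 157464·π^2/5 ≈ 310821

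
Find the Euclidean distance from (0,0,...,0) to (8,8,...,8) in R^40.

The space diagonal of an n-cube of side s is s√n. Here 8·√40 ≈ 50.5964.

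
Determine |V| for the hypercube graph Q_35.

An n-cube has 2^n vertices; for n = 35 that is 2^35 = 34359738368.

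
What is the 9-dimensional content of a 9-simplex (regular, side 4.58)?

V = (4.58^9 / 9!) · √((9+1) / 2^9) ≈ 0.3415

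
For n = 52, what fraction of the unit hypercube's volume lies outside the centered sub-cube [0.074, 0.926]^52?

The inner cube has side 1-2·0.074 = 0.852 and volume (0.852)^52 ≈ 0.0002415, so the shell holds 0.999759 of the volume.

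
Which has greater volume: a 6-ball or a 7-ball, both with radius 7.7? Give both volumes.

V_6(7.7) ≈ 1.07707e+06. V_7(7.7) ≈ 7.58255e+06. The 7-ball is larger.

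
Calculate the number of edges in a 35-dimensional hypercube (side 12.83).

The 35-cube has n·2^(n-1) = 35·2^34 = 35·17179869184 = 601295421440 edges.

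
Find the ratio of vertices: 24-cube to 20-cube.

The 24-cube has 2^24 = 16777216 vertices. The 20-cube has 2^20 = 1048576 vertices. Ratio: 16777216/1048576 = 16.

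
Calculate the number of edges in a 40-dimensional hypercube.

An n-cube has n·2^(n-1) edges. With n = 40: 40·549755813888 = 21990232555520.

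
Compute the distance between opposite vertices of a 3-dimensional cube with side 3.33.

The space diagonal of an n-cube of side s is s√n. Here 3.33·√3 ≈ 5.76773.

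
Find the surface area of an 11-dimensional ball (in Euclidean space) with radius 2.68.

The surface area of an n-ball is 2π^(n/2) r^(n-1) / Γ(n/2). For n=11, r=2.68: 396137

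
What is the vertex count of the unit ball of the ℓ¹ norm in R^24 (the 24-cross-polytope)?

The 24-dimensional cross-polytope has 2n = 2·24 = 48 vertices.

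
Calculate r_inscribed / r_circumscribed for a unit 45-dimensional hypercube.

r_in = 1/2 (half the side); r_out = 1√45/2 (half the diagonal). Ratio = 1/√45 ≈ 0.149071.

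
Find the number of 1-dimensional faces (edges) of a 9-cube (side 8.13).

The 9-cube has n·2^(n-1) = 9·2^8 = 9·256 = 2304 edges.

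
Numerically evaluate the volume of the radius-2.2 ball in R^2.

Volume = π^{2/2}·(2.2)^2/Γ(2) ≈ 15.2053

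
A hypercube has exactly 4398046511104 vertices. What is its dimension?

The n-cube has 2^n vertices, and 4398046511104 = 2^42, so n = 42.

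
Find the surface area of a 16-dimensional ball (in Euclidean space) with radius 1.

S_16(1) = 2·π^(16/2)·(1)^15 / Γ(16/2) = π^8/2520 ≈ 3.76529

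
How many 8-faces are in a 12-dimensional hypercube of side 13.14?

An n-cube has C(n,k)·2^(n-k) k-faces. Here C(12,8)·2^4 = 495·16 = 7920.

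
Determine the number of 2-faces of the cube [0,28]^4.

An n-cube has C(n,k)·2^(n-k) k-faces. Here C(4,2)·2^2 = 6·4 = 24.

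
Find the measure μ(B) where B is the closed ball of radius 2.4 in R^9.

V_9(2.4) = π^(9/2) · (2.4)^9 / Γ(9/2 + 1) ≈ 8714.03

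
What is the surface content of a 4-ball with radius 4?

The surface area of an n-ball is 2π^(n/2) r^(n-1) / Γ(n/2). For n=4, r=4: 128·π^2 ≈ 1263.31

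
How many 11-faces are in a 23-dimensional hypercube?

Choose 11 of 23 axes to span the face (C(23,11) = 1352078 ways), then fix each of the remaining 12 coordinates at one of its two extreme values (2^12 = 4096 ways): 1352078·4096 = 5538111488.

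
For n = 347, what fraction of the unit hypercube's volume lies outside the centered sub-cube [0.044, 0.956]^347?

The inner cube has side 1-2·0.044 = 0.912 and volume (0.912)^347 ≈ 1.313e-14, so the shell holds 1 - 1.313e-14 of the volume.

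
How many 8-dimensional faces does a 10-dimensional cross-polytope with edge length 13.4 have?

Number of 8-faces = 2^(8+1) · C(10,8+1) = 512 · 10 = 5120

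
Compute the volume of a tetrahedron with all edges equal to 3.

Volume = (√2/12) · 3³ = 3.18198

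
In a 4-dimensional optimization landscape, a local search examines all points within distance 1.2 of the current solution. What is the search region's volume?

The n-ball volume is π^(n/2)·r^n/Γ(n/2+1). With n=4, r=1.2: V ≈ 10.2328.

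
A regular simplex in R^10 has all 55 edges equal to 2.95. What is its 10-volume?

For a regular n-simplex with edge a, V = (a^n / n!)·√((n+1)/2^n). With a=2.95, n=10: V ≈ 0.00142562.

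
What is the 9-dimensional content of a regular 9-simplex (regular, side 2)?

V = (2^9 / 9!) · √((9+1) / 2^9) ≈ 0.000197184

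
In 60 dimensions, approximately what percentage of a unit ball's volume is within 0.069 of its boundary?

1 - (1-0.069)^60 ≈ 0.986292 ≈ 98.63%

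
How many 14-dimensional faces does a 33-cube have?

Number of 14-faces = C(33,14) · 2^(33-14) = 818809200 · 524288 = 429291837849600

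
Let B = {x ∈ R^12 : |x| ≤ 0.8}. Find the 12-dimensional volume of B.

V_12(0.8) = π^(12/2) · (0.8)^12 / Γ(12/2 + 1) ≈ 0.0917586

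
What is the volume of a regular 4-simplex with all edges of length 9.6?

Volume = 9.6^4 · √(5/2^4) / 4! ≈ 197.833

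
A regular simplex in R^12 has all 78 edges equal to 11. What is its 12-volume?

V_12 = √(13) · 11^12 / (12! · 2^(12/2)) ≈ 369.119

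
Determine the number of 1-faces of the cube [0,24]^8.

An n-cube has C(n,k)·2^(n-k) k-faces. Here C(8,1)·2^7 = 8·128 = 1024.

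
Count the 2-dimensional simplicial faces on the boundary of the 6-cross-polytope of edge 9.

An n-cross-polytope has 2^(k+1)·C(n,k+1) k-faces. Here 2^3·C(6,3) = 8·20 = 160.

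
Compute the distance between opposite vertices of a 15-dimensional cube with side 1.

||(1,1,...,1)|| = √(15)·1 ≈ 3.87298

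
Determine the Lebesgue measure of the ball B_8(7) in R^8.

V = 5764801·π^4/24 ≈ 2.33977e+07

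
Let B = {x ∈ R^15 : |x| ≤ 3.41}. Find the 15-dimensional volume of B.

The n-ball volume is π^(n/2)·r^n/Γ(n/2+1). With n=15, r=3.41: V ≈ 3.73892e+07.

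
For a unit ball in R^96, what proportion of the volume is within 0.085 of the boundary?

Shell fraction = 1 - (1-0.085)^96 ≈ 0.999802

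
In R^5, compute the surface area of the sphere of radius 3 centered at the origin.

S = n·V_n(r)/r = 5·V_5(3)/3 (volume-to-surface relation), giving 216·π^2 ≈ 2131.83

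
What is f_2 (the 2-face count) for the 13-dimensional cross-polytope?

An n-cross-polytope has 2^(k+1)·C(n,k+1) k-faces. Here 2^3·C(13,3) = 8·286 = 2288.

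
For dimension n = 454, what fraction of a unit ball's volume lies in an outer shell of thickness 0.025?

1 - (1-0.025)^454 ≈ 0.99999 ≈ 99.998981%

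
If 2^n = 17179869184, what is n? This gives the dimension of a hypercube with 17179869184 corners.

Since 2^n = 17179869184, we have n = 34.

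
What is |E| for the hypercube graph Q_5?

Number of 1-faces = C(5,1)·2^(5-1) = 5·16 = 80.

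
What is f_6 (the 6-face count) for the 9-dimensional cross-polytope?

f_6(9-orthoplex) = 2^7 · (9 choose 7) = 4608.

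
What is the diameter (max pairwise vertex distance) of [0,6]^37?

||(6,6,...,6)|| = √(37)·6 ≈ 36.4966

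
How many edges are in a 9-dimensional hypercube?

An n-cube has C(n,k)·2^(n-k) k-faces. Here C(9,1)·2^8 = 9·256 = 2304.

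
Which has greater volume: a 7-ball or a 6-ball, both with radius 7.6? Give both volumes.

V_7(7.6) ≈ 6.91951e+06. V_6(7.6) ≈ 995818. The 7-ball is larger.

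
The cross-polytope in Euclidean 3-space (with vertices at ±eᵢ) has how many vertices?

The vertices are ±e_1, ..., ±e_3, so there are 2·3 = 6.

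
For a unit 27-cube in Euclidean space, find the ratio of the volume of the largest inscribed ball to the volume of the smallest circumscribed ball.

The radii are 1/2 and 1√27/2, so the volume ratio is (1/√27)^27 = 27^{-27/2} ≈ 4.74886e-20.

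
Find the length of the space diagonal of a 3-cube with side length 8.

The space diagonal of an n-cube of side s is s√n. Here 8·√3 ≈ 13.8564.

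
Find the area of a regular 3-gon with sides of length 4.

Area = (√3/4) · 4² = 6.9282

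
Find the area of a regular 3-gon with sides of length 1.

Area = (√3/4) · 1² = 0.433013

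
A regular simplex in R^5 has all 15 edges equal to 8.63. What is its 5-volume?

Volume = 8.63^5 · √(6/2^5) / 5! ≈ 172.732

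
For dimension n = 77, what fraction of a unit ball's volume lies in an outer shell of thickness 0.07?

1 - (1-0.07)^77 ≈ 0.996257 ≈ 99.63%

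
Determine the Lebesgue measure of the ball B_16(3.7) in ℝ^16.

V_16(3.7) = π^(16/2) · (3.7)^16 / Γ(16/2 + 1) ≈ 2.90339e+08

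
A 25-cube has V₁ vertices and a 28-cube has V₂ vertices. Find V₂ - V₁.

V₁ = 2^25 = 33554432. V₂ = 2^28 = 268435456. V₂ - V₁ = 234881024.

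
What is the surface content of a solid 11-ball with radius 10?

|∂B_11(10)| = 128000000000·π^5/189 ≈ 2.07251e+11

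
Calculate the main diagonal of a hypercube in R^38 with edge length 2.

d = √(2² + 2² + ... + 2²) [38 terms] = √(38·2²) = 2√38 ≈ 12.3288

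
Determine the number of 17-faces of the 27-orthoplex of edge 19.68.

An n-cross-polytope has 2^(k+1)·C(n,k+1) k-faces. Here 2^18·C(27,18) = 262144·4686825 = 1228623052800.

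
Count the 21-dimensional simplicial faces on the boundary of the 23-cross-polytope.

Each 21-face is the convex hull of 22 vertices, one chosen as ±e_i from each of 22 distinct axes: 2^22·C(23,22) = 96468992.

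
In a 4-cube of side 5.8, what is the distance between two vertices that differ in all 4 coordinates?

||(5.8,5.8,...,5.8)|| = √(4)·5.8 = 11.6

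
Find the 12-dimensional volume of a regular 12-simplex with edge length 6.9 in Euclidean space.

V_12 = √(13) · 6.9^12 / (12! · 2^(12/2)) ≈ 1.36976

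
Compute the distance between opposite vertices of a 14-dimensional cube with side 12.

The space diagonal of an n-cube of side s is s√n. Here 12·√14 ≈ 44.8999.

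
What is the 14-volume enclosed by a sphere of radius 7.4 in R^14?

V_14(7.4) = π^(14/2) · (7.4)^14 / Γ(14/2 + 1) ≈ 8.84836e+11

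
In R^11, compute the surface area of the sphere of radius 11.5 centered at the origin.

S = n·V_n(r)/r = 11·V_11(11.5)/11.5 (volume-to-surface relation), giving 41426511213649·π^5/15120 ≈ 8.38448e+11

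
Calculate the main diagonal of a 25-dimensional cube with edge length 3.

Diagonal = √25 · 3 = 15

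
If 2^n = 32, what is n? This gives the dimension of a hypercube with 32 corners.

n = log_2(32) = 5.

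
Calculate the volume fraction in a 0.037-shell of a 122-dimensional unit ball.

Shell fraction = 1 - (1-0.037)^122 ≈ 0.989944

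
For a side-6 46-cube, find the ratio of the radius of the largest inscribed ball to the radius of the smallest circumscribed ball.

r_in / r_out = (6/2) / (6√46/2) = 1/√46 ≈ 0.147442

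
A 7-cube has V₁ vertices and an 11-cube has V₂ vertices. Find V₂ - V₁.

V₁ = 2^7 = 128. V₂ = 2^11 = 2048. V₂ - V₁ = 1920.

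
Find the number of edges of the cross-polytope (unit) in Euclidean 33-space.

Number of 1-faces = 2^(1+1) · C(33,1+1) = 4 · 528 = 2112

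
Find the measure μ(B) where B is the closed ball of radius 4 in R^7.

V_7(4) = π^(7/2) · (4)^7 / Γ(7/2 + 1) = 262144·π^3/105 ≈ 77410.6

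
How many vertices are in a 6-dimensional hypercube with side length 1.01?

f_0(6-cube) = (6 choose 0) · 2^6 = 64.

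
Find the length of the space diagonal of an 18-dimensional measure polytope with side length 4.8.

d = √(4.8² + 4.8² + ... + 4.8²) [18 terms] = √(18·4.8²) = 4.8√18 ≈ 20.3647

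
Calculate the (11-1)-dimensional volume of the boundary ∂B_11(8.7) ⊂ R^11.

|∂B_11(8.7)| ≈ 5.14861e+10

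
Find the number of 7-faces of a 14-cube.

Number of 7-faces = C(14,7) · 2^(14-7) = 3432 · 128 = 439296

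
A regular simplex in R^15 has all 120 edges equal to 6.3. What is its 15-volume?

V = (6.3^15 / 15!) · √((15+1) / 2^15) ≈ 0.0165175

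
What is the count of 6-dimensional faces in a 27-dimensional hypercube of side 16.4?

An n-cube has C(n,k)·2^(n-k) k-faces. Here C(27,6)·2^21 = 296010·2097152 = 620777963520.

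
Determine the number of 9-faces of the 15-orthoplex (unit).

Each 9-face is the convex hull of 10 vertices, one chosen as ±e_i from each of 10 distinct axes: 2^10·C(15,10) = 3075072.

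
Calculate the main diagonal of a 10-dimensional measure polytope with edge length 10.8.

||(10.8,10.8,...,10.8)|| = √(10)·10.8 ≈ 34.1526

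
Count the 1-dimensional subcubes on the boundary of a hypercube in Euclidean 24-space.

Choose 1 of 24 axes to span the face (C(24,1) = 24 ways), then fix each of the remaining 23 coordinates at one of its two extreme values (2^23 = 8388608 ways): 24·8388608 = 201326592.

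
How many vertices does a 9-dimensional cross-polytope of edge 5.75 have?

The vertices are ±e_1, ..., ±e_9, so there are 2·9 = 18.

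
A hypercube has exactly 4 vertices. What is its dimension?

Since 2^n = 4, we have n = 2.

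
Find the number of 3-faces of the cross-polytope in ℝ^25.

An n-cross-polytope has 2^(k+1)·C(n,k+1) k-faces. Here 2^4·C(25,4) = 16·12650 = 202400.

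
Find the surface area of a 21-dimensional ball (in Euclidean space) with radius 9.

The surface area of an n-ball is 2π^(n/2) r^(n-1) / Γ(n/2). For n=21, r=9: 307393813088254199808·π^10/8083075 ≈ 3.56137e+18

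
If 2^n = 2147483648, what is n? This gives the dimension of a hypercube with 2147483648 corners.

2^n = 2147483648 ⇒ n = log_2(2147483648) = 31.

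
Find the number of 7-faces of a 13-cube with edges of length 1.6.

f_7(13-cube) = (13 choose 7) · 2^6 = 109824.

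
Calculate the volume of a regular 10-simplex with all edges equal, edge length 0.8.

Volume = 0.8^10 · √(11/2^10) / 10! ≈ 3.06678e-09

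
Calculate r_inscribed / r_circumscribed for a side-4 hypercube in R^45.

r_in / r_out = (4/2) / (4√45/2) = 1/√45 ≈ 0.149071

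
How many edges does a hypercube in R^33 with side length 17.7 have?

Each of the 2^33 = 8589934592 vertices has degree 33; total edges = 33·2^33/2 = 141733920768.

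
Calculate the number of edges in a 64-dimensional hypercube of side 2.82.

An n-cube has n·2^(n-1) edges. With n = 64: 64·9223372036854775808 = 590295810358705651712.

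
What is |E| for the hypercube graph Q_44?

The 44-cube has n·2^(n-1) = 44·2^43 = 44·8796093022208 = 387028092977152 edges.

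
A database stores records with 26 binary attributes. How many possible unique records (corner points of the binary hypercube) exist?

The 26-cube has 2^26 = 67108864 vertices.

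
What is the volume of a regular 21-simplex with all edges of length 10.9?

V_21 = √(22) · 10.9^21 / (21! · 2^(21/2)) ≈ 0.387266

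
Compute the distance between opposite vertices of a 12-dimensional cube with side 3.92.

The space diagonal of an n-cube of side s is s√n. Here 3.92·√12 ≈ 13.5793.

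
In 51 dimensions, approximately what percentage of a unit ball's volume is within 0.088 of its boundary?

1 - (1-0.088)^51 ≈ 0.990885 ≈ 99.09%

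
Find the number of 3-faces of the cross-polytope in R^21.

f_3(21-orthoplex) = 2^4 · (21 choose 4) = 95760.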